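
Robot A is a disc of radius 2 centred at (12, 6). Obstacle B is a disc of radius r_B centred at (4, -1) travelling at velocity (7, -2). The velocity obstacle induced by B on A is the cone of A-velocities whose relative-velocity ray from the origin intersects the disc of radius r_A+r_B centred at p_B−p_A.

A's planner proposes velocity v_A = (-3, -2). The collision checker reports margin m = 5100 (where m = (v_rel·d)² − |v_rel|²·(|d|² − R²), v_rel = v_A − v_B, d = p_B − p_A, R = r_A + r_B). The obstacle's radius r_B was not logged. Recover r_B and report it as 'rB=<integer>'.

m = 5100
d = (-8, -7);  v_rel = (-10, 0),  |v_rel|² = 100
v_rel×d = (-10)·(-7) − (0)·(-8) = 70
since m = R²·100 − 70²:  R² = (4900 + 5100) / 100 = 100
R = √100 = 10  ⇒  r_B = 10 − 2 = 8

rB=8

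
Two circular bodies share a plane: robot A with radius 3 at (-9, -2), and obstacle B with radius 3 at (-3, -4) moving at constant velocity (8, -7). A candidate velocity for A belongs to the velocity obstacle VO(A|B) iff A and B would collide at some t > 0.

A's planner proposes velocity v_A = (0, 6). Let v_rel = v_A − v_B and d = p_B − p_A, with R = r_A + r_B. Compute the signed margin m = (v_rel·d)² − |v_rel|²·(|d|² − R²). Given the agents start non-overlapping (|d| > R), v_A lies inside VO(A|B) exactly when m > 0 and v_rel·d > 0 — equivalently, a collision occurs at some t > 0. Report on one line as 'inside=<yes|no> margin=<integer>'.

d = (6, -2),  |d|² = 40;  R = 3+3 = 6,  c = 40−6² = 4
v_rel = (-8, 13),  |v_rel|² = 233;  v_rel·d = (-8)·(6) + (13)·(-2) = -74
233·t² + 148·t + 4 = 0  ⇒  m = (-74)² − 233·4 = 4544
m = 4544 > 0,  v_rel·d = -74 < 0  ⇒  outside

inside=no margin=4544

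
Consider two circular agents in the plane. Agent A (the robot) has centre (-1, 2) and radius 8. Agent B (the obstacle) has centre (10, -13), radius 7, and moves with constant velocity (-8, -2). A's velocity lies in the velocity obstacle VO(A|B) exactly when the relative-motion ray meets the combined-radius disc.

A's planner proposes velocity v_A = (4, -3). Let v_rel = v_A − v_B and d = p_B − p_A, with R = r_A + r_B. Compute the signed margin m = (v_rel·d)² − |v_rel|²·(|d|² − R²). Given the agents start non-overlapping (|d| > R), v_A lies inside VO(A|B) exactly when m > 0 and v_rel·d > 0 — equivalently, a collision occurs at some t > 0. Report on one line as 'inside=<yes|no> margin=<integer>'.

d = (11, -15),  |d|² = 346;  R = 8+7 = 15,  c = 346−15² = 121
v_rel = (12, -1),  |v_rel|² = 145;  v_rel·d = (12)·(11) + (-1)·(-15) = 147
145·t² − 294·t + 121 = 0  ⇒  m = 147² − 145·121 = 4064
m = 4064 > 0,  v_rel·d = 147 > 0  ⇒  inside

inside=yes margin=4064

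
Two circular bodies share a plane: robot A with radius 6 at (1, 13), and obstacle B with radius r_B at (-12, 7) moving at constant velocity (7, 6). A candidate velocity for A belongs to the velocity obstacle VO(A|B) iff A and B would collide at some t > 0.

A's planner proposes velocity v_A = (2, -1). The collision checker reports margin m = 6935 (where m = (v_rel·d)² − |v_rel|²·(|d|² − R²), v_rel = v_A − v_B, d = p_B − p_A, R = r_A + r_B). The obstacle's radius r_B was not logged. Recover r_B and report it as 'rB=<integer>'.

m = 6935
d = (-13, -6);  v_rel = (-5, -7),  |v_rel|² = 74
v_rel×d = (-5)·(-6) − (-7)·(-13) = -61
since m = R²·74 − (-61)²:  R² = (3721 + 6935) / 74 = 144
R = √144 = 12  ⇒  r_B = 12 − 6 = 6

rB=6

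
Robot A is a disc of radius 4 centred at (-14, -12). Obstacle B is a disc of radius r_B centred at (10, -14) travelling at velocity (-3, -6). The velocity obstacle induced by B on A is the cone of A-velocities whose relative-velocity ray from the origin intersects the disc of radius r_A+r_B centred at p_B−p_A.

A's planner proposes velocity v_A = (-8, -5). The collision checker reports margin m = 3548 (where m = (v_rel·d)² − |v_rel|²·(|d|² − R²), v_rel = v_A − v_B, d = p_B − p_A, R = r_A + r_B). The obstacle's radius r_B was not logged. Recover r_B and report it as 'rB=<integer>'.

m = 3548
d = (24, -2);  v_rel = (-5, 1),  |v_rel|² = 26
v_rel×d = (-5)·(-2) − (1)·(24) = -14
since m = R²·26 − (-14)²:  R² = (196 + 3548) / 26 = 144
R = √144 = 12  ⇒  r_B = 12 − 4 = 8

rB=8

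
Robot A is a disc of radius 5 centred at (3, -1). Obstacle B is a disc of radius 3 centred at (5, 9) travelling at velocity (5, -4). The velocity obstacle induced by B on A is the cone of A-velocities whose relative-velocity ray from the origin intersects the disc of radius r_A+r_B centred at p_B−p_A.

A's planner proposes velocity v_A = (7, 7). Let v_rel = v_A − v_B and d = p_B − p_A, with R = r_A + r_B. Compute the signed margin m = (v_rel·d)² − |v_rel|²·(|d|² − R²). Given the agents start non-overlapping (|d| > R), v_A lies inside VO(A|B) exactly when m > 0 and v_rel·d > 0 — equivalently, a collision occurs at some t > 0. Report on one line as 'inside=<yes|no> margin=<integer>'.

d = (2, 10),  |d|² = 104;  R = 5+3 = 8,  c = 104−8² = 40
v_rel = (2, 11),  |v_rel|² = 125;  v_rel·d = (2)·(2) + (11)·(10) = 114
125·t² − 228·t + 40 = 0  ⇒  m = 114² − 125·40 = 7996
m = 7996 > 0,  v_rel·d = 114 > 0  ⇒  inside

inside=yes margin=7996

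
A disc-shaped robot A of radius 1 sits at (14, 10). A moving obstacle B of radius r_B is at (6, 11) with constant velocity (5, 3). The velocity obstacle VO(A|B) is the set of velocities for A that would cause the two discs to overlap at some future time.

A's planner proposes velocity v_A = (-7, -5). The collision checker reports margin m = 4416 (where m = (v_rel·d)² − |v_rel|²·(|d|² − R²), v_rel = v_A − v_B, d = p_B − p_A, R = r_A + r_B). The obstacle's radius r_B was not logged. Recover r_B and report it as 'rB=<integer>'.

m = 4416
d = (-8, 1);  v_rel = (-12, -8),  |v_rel|² = 208
v_rel×d = (-12)·(1) − (-8)·(-8) = -76
since m = R²·208 − (-76)²:  R² = (5776 + 4416) / 208 = 49
R = √49 = 7  ⇒  r_B = 7 − 1 = 6

rB=6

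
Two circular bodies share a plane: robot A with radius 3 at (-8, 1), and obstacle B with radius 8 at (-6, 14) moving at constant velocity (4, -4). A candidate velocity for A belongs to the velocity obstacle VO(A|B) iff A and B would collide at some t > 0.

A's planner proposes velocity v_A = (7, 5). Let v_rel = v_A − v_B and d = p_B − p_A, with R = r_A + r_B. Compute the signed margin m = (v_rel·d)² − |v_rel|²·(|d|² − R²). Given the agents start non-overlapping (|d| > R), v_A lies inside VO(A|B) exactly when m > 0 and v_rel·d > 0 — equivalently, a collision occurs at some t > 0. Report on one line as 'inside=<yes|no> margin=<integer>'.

d = (2, 13),  |d|² = 173;  R = 3+8 = 11,  c = 173−11² = 52
v_rel = (3, 9),  |v_rel|² = 90;  v_rel·d = (3)·(2) + (9)·(13) = 123
90·t² − 246·t + 52 = 0  ⇒  m = 123² − 90·52 = 10449
m = 10449 > 0,  v_rel·d = 123 > 0  ⇒  inside

inside=yes margin=10449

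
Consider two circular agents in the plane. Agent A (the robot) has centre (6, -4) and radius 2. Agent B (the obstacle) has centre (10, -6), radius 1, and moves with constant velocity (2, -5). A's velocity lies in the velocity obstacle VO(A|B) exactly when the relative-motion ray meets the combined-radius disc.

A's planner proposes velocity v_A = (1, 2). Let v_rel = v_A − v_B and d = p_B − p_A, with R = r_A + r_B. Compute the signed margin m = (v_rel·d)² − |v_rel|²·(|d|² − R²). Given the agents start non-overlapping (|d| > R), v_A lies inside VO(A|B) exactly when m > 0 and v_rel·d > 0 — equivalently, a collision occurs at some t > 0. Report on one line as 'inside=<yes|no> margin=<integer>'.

d = (4, -2),  |d|² = 20;  R = 2+1 = 3,  c = 20−3² = 11
v_rel = (-1, 7),  |v_rel|² = 50;  v_rel·d = (-1)·(4) + (7)·(-2) = -18
50·t² + 36·t + 11 = 0  ⇒  m = (-18)² − 50·11 = -226
m = -226 < 0,  v_rel·d = -18 < 0  ⇒  outside

inside=no margin=-226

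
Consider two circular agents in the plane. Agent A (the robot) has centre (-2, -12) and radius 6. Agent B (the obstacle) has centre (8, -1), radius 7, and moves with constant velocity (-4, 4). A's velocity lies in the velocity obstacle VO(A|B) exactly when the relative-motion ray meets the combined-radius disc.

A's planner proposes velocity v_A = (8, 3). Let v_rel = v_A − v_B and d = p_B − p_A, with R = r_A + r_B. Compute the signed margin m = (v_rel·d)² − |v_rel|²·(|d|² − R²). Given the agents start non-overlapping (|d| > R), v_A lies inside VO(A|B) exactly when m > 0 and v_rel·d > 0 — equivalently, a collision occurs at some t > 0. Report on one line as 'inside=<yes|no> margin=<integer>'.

d = (10, 11),  |d|² = 221;  R = 6+7 = 13,  c = 221−13² = 52
v_rel = (12, -1),  |v_rel|² = 145;  v_rel·d = (12)·(10) + (-1)·(11) = 109
145·t² − 218·t + 52 = 0  ⇒  m = 109² − 145·52 = 4341
m = 4341 > 0,  v_rel·d = 109 > 0  ⇒  inside

inside=yes margin=4341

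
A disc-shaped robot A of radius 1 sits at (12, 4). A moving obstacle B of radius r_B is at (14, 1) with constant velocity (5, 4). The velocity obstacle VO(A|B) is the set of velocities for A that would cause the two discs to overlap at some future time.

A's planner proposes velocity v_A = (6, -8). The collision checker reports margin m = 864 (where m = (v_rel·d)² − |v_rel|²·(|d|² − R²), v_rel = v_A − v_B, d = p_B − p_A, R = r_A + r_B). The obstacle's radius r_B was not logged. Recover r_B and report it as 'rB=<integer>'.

m = 864
d = (2, -3);  v_rel = (1, -12),  |v_rel|² = 145
v_rel×d = (1)·(-3) − (-12)·(2) = 21
since m = R²·145 − 21²:  R² = (441 + 864) / 145 = 9
R = √9 = 3  ⇒  r_B = 3 − 1 = 2

rB=2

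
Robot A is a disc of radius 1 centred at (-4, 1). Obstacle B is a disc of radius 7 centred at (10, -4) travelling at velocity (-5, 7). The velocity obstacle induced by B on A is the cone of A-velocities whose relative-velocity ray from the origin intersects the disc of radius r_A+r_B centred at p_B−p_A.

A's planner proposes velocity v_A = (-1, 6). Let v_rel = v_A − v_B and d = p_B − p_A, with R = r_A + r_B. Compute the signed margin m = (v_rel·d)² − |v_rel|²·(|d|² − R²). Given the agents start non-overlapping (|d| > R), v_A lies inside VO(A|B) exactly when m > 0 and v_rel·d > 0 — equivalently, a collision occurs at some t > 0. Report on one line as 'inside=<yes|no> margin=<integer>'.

d = (14, -5),  |d|² = 221;  R = 1+7 = 8,  c = 221−8² = 157
v_rel = (4, -1),  |v_rel|² = 17;  v_rel·d = (4)·(14) + (-1)·(-5) = 61
17·t² − 122·t + 157 = 0  ⇒  m = 61² − 17·157 = 1052
m = 1052 > 0,  v_rel·d = 61 > 0  ⇒  inside

inside=yes margin=1052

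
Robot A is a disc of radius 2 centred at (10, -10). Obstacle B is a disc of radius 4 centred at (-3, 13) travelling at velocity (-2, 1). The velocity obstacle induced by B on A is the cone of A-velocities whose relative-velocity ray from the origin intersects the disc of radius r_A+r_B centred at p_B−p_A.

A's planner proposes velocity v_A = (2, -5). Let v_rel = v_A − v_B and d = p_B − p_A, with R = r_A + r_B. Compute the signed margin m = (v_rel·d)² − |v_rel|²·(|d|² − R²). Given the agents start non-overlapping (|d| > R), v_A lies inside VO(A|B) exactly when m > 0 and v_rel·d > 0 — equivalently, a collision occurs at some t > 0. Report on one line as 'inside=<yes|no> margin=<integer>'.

d = (-13, 23),  |d|² = 698;  R = 2+4 = 6,  c = 698−6² = 662
v_rel = (4, -6),  |v_rel|² = 52;  v_rel·d = (4)·(-13) + (-6)·(23) = -190
52·t² + 380·t + 662 = 0  ⇒  m = (-190)² − 52·662 = 1676
m = 1676 > 0,  v_rel·d = -190 < 0  ⇒  outside

inside=no margin=1676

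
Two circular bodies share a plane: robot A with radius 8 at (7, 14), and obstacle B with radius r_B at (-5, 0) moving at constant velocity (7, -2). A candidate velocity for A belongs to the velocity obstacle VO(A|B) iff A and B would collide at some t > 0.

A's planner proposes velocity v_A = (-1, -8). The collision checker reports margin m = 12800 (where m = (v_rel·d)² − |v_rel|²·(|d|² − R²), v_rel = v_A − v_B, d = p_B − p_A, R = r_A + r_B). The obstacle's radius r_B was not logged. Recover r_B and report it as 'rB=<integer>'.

m = 12800
d = (-12, -14);  v_rel = (-8, -6),  |v_rel|² = 100
v_rel×d = (-8)·(-14) − (-6)·(-12) = 40
since m = R²·100 − 40²:  R² = (1600 + 12800) / 100 = 144
R = √144 = 12  ⇒  r_B = 12 − 8 = 4

rB=4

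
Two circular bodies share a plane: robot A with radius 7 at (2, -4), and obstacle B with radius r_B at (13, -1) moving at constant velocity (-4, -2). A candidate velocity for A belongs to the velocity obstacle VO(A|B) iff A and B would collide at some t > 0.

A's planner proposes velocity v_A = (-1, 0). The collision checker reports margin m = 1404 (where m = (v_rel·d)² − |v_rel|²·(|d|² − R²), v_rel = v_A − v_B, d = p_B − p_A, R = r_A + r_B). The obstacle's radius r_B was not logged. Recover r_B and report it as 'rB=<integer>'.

m = 1404
d = (11, 3);  v_rel = (3, 2),  |v_rel|² = 13
v_rel×d = (3)·(3) − (2)·(11) = -13
since m = R²·13 − (-13)²:  R² = (169 + 1404) / 13 = 121
R = √121 = 11  ⇒  r_B = 11 − 7 = 4

rB=4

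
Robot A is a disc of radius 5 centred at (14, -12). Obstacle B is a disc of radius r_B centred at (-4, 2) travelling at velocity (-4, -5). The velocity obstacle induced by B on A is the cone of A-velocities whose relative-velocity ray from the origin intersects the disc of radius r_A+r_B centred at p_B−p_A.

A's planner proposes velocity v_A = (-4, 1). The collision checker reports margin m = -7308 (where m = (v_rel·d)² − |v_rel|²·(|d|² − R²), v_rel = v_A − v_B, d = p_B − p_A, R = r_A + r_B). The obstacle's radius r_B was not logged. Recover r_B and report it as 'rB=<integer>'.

m = -7308
d = (-18, 14);  v_rel = (0, 6),  |v_rel|² = 36
v_rel×d = (0)·(14) − (6)·(-18) = 108
since m = R²·36 − 108²:  R² = (11664 + -7308) / 36 = 121
R = √121 = 11  ⇒  r_B = 11 − 5 = 6

rB=6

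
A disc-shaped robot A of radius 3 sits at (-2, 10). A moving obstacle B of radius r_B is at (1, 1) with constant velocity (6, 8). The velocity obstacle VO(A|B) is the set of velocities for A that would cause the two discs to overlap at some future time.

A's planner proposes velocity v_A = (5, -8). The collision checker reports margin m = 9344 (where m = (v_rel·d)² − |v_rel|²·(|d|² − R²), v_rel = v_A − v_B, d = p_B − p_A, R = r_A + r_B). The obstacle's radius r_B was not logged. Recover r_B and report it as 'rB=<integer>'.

m = 9344
d = (3, -9);  v_rel = (-1, -16),  |v_rel|² = 257
v_rel×d = (-1)·(-9) − (-16)·(3) = 57
since m = R²·257 − 57²:  R² = (3249 + 9344) / 257 = 49
R = √49 = 7  ⇒  r_B = 7 − 3 = 4

rB=4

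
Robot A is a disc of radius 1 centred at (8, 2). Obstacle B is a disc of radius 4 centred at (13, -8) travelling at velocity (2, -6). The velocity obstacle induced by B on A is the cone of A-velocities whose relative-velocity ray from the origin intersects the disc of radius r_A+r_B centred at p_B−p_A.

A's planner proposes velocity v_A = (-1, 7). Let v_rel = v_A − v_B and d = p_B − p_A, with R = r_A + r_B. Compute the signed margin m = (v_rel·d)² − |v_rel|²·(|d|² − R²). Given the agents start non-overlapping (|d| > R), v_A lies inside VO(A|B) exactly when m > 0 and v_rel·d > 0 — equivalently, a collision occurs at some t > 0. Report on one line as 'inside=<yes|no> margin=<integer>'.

d = (5, -10),  |d|² = 125;  R = 1+4 = 5,  c = 125−5² = 100
v_rel = (-3, 13),  |v_rel|² = 178;  v_rel·d = (-3)·(5) + (13)·(-10) = -145
178·t² + 290·t + 100 = 0  ⇒  m = (-145)² − 178·100 = 3225
m = 3225 > 0,  v_rel·d = -145 < 0  ⇒  outside

inside=no margin=3225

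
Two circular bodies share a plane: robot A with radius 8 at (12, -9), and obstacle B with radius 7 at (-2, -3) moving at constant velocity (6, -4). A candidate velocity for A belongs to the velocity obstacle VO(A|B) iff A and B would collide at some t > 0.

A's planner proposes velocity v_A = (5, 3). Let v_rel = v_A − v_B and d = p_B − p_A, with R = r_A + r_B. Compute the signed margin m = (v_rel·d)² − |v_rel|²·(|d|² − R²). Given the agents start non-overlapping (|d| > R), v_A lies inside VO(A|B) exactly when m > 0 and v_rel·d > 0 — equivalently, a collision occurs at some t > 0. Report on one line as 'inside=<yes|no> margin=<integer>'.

d = (-14, 6),  |d|² = 232;  R = 8+7 = 15,  c = 232−15² = 7
v_rel = (-1, 7),  |v_rel|² = 50;  v_rel·d = (-1)·(-14) + (7)·(6) = 56
50·t² − 112·t + 7 = 0  ⇒  m = 56² − 50·7 = 2786
m = 2786 > 0,  v_rel·d = 56 > 0  ⇒  inside

inside=yes margin=2786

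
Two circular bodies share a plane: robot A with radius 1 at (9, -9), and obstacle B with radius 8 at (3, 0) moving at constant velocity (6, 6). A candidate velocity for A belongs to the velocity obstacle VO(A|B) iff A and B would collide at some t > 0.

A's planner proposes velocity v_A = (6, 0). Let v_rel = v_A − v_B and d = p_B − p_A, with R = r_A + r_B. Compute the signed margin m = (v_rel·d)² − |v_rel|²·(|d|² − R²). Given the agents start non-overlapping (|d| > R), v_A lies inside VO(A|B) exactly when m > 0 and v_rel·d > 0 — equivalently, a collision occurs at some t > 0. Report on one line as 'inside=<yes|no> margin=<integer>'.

d = (-6, 9),  |d|² = 117;  R = 1+8 = 9,  c = 117−9² = 36
v_rel = (0, -6),  |v_rel|² = 36;  v_rel·d = (0)·(-6) + (-6)·(9) = -54
36·t² + 108·t + 36 = 0  ⇒  m = (-54)² − 36·36 = 1620
m = 1620 > 0,  v_rel·d = -54 < 0  ⇒  outside

inside=no margin=1620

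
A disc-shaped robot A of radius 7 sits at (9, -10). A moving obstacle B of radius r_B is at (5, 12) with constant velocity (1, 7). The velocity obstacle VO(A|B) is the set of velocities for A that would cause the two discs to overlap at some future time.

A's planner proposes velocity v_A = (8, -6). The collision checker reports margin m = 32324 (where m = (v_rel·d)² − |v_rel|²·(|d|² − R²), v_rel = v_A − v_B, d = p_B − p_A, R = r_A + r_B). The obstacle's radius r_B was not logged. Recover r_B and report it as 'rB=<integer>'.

m = 32324
d = (-4, 22);  v_rel = (7, -13),  |v_rel|² = 218
v_rel×d = (7)·(22) − (-13)·(-4) = 102
since m = R²·218 − 102²:  R² = (10404 + 32324) / 218 = 196
R = √196 = 14  ⇒  r_B = 14 − 7 = 7

rB=7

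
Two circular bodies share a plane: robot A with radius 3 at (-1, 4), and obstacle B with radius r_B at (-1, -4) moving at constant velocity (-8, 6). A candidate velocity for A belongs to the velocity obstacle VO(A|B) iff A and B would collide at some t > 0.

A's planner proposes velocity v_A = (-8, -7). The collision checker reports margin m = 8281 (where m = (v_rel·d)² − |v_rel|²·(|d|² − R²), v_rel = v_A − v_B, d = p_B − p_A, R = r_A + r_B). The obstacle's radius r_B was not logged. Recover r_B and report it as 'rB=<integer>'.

m = 8281
d = (0, -8);  v_rel = (0, -13),  |v_rel|² = 169
v_rel×d = (0)·(-8) − (-13)·(0) = 0
since m = R²·169 − 0²:  R² = (0 + 8281) / 169 = 49
R = √49 = 7  ⇒  r_B = 7 − 3 = 4

rB=4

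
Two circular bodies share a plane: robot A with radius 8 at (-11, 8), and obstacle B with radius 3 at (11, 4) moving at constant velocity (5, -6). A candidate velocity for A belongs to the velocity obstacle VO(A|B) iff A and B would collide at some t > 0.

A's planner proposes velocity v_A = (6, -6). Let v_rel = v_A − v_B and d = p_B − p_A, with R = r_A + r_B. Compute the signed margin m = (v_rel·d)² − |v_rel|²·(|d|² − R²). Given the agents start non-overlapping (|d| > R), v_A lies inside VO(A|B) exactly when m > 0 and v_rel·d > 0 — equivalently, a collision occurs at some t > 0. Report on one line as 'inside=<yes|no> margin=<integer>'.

d = (22, -4),  |d|² = 500;  R = 8+3 = 11,  c = 500−11² = 379
v_rel = (1, 0),  |v_rel|² = 1;  v_rel·d = (1)·(22) + (0)·(-4) = 22
1·t² − 44·t + 379 = 0  ⇒  m = 22² − 1·379 = 105
m = 105 > 0,  v_rel·d = 22 > 0  ⇒  inside

inside=yes margin=105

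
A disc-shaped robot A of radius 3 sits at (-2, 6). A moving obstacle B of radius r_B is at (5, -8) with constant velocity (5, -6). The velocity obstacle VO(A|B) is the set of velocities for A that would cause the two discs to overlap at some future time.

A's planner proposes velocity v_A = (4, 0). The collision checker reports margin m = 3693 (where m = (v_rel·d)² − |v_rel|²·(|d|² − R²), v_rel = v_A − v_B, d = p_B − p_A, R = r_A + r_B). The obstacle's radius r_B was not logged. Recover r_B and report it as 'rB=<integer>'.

m = 3693
d = (7, -14);  v_rel = (-1, 6),  |v_rel|² = 37
v_rel×d = (-1)·(-14) − (6)·(7) = -28
since m = R²·37 − (-28)²:  R² = (784 + 3693) / 37 = 121
R = √121 = 11  ⇒  r_B = 11 − 3 = 8

rB=8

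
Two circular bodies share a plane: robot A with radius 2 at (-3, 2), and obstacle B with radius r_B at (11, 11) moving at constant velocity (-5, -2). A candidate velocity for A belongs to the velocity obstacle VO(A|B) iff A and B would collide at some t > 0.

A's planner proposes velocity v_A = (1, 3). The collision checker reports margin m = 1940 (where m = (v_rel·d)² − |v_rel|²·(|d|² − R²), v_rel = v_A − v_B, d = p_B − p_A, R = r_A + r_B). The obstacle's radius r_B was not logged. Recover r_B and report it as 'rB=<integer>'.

m = 1940
d = (14, 9);  v_rel = (6, 5),  |v_rel|² = 61
v_rel×d = (6)·(9) − (5)·(14) = -16
since m = R²·61 − (-16)²:  R² = (256 + 1940) / 61 = 36
R = √36 = 6  ⇒  r_B = 6 − 2 = 4

rB=4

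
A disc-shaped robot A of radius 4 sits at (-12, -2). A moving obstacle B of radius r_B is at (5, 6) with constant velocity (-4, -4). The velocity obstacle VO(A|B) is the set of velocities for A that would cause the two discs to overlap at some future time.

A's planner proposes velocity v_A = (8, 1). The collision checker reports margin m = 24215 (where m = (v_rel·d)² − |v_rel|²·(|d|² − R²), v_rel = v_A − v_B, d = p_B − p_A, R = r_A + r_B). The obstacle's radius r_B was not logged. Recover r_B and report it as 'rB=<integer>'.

m = 24215
d = (17, 8);  v_rel = (12, 5),  |v_rel|² = 169
v_rel×d = (12)·(8) − (5)·(17) = 11
since m = R²·169 − 11²:  R² = (121 + 24215) / 169 = 144
R = √144 = 12  ⇒  r_B = 12 − 4 = 8

rB=8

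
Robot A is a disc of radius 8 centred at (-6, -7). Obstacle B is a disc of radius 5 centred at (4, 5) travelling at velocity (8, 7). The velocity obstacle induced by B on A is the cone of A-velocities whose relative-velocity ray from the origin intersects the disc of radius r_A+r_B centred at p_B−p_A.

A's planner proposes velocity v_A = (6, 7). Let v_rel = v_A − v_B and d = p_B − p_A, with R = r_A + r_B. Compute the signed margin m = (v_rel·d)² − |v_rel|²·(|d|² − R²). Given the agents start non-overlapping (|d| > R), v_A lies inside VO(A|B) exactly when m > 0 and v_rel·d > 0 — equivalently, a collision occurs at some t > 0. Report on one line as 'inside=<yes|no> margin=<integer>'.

d = (10, 12),  |d|² = 244;  R = 8+5 = 13,  c = 244−13² = 75
v_rel = (-2, 0),  |v_rel|² = 4;  v_rel·d = (-2)·(10) + (0)·(12) = -20
4·t² + 40·t + 75 = 0  ⇒  m = (-20)² − 4·75 = 100
m = 100 > 0,  v_rel·d = -20 < 0  ⇒  outside

inside=no margin=100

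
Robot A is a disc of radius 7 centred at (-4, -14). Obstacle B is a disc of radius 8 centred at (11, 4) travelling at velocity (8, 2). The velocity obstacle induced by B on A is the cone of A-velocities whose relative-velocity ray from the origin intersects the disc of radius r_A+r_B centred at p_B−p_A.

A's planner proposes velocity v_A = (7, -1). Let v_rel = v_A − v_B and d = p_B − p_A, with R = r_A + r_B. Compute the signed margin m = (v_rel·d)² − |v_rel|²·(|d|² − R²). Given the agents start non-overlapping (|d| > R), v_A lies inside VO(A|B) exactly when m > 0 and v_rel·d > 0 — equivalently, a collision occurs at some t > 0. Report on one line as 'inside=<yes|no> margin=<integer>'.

d = (15, 18),  |d|² = 549;  R = 7+8 = 15,  c = 549−15² = 324
v_rel = (-1, -3),  |v_rel|² = 10;  v_rel·d = (-1)·(15) + (-3)·(18) = -69
10·t² + 138·t + 324 = 0  ⇒  m = (-69)² − 10·324 = 1521
m = 1521 > 0,  v_rel·d = -69 < 0  ⇒  outside

inside=no margin=1521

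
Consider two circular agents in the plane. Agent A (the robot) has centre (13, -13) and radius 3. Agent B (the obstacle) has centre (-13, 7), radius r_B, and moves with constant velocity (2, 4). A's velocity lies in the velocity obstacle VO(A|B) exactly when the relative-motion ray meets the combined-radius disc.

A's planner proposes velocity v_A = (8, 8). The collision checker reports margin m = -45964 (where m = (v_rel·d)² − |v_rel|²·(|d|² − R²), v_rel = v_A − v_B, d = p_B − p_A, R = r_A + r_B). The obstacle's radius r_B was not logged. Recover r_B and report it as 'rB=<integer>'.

m = -45964
d = (-26, 20);  v_rel = (6, 4),  |v_rel|² = 52
v_rel×d = (6)·(20) − (4)·(-26) = 224
since m = R²·52 − 224²:  R² = (50176 + -45964) / 52 = 81
R = √81 = 9  ⇒  r_B = 9 − 3 = 6

rB=6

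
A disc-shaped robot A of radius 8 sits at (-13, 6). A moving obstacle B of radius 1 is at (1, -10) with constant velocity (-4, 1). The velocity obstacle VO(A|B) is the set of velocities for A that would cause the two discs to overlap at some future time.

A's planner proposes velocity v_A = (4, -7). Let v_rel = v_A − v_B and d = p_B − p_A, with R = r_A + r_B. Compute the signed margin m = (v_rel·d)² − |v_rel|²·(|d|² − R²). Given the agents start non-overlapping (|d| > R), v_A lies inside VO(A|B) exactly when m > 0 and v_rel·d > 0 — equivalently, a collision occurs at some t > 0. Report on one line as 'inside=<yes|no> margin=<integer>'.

d = (14, -16),  |d|² = 452;  R = 8+1 = 9,  c = 452−9² = 371
v_rel = (8, -8),  |v_rel|² = 128;  v_rel·d = (8)·(14) + (-8)·(-16) = 240
128·t² − 480·t + 371 = 0  ⇒  m = 240² − 128·371 = 10112
m = 10112 > 0,  v_rel·d = 240 > 0  ⇒  inside

inside=yes margin=10112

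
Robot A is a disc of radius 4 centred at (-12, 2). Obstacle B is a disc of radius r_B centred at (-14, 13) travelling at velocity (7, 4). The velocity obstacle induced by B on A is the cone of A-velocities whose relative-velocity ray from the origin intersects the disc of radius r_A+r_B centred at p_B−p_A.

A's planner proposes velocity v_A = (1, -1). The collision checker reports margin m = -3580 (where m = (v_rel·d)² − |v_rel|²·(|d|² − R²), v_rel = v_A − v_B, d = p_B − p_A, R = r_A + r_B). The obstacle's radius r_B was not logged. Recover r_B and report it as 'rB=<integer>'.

m = -3580
d = (-2, 11);  v_rel = (-6, -5),  |v_rel|² = 61
v_rel×d = (-6)·(11) − (-5)·(-2) = -76
since m = R²·61 − (-76)²:  R² = (5776 + -3580) / 61 = 36
R = √36 = 6  ⇒  r_B = 6 − 4 = 2

rB=2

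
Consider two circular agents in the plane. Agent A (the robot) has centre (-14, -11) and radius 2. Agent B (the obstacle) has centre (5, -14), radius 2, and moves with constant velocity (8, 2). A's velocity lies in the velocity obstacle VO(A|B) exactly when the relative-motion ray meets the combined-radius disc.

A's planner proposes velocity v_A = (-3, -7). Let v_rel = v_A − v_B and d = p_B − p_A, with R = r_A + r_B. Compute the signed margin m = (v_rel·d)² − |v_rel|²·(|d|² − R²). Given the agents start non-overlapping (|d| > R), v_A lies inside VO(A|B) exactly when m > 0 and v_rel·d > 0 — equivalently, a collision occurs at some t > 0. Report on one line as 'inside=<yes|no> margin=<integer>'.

d = (19, -3),  |d|² = 370;  R = 2+2 = 4,  c = 370−4² = 354
v_rel = (-11, -9),  |v_rel|² = 202;  v_rel·d = (-11)·(19) + (-9)·(-3) = -182
202·t² + 364·t + 354 = 0  ⇒  m = (-182)² − 202·354 = -38384
m = -38384 < 0,  v_rel·d = -182 < 0  ⇒  outside

inside=no margin=-38384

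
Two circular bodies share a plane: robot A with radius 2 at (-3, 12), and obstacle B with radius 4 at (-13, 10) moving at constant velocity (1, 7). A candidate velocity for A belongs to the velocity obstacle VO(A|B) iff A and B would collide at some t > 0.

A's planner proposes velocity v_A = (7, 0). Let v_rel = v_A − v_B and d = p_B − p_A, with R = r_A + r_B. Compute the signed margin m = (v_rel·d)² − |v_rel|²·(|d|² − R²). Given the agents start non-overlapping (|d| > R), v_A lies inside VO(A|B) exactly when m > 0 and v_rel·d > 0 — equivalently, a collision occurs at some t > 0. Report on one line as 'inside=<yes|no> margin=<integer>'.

d = (-10, -2),  |d|² = 104;  R = 2+4 = 6,  c = 104−6² = 68
v_rel = (6, -7),  |v_rel|² = 85;  v_rel·d = (6)·(-10) + (-7)·(-2) = -46
85·t² + 92·t + 68 = 0  ⇒  m = (-46)² − 85·68 = -3664
m = -3664 < 0,  v_rel·d = -46 < 0  ⇒  outside

inside=no margin=-3664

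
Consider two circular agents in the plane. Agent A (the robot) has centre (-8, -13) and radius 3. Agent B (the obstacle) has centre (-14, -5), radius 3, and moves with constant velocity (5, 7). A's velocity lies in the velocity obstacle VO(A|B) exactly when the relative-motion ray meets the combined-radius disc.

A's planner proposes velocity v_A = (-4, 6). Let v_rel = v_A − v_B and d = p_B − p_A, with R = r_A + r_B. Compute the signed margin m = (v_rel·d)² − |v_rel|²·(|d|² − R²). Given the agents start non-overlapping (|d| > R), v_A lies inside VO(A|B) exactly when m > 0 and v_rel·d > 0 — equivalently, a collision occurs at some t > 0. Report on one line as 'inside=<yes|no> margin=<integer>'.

d = (-6, 8),  |d|² = 100;  R = 3+3 = 6,  c = 100−6² = 64
v_rel = (-9, -1),  |v_rel|² = 82;  v_rel·d = (-9)·(-6) + (-1)·(8) = 46
82·t² − 92·t + 64 = 0  ⇒  m = 46² − 82·64 = -3132
m = -3132 < 0,  v_rel·d = 46 > 0  ⇒  outside

inside=no margin=-3132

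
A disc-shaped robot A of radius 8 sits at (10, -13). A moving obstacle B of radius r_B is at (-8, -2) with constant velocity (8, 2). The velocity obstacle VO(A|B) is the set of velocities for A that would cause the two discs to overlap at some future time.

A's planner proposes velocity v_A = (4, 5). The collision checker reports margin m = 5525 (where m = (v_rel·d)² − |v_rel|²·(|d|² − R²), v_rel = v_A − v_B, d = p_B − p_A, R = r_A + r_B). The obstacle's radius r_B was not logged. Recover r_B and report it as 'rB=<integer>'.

m = 5525
d = (-18, 11);  v_rel = (-4, 3),  |v_rel|² = 25
v_rel×d = (-4)·(11) − (3)·(-18) = 10
since m = R²·25 − 10²:  R² = (100 + 5525) / 25 = 225
R = √225 = 15  ⇒  r_B = 15 − 8 = 7

rB=7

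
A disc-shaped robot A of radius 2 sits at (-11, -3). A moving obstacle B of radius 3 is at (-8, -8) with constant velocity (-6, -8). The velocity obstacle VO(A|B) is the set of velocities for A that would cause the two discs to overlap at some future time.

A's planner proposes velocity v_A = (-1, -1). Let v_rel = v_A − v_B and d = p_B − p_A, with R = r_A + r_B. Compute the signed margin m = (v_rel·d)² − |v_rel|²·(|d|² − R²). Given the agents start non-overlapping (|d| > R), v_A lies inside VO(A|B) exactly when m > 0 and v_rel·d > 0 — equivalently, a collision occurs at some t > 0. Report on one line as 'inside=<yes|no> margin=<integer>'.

d = (3, -5),  |d|² = 34;  R = 2+3 = 5,  c = 34−5² = 9
v_rel = (5, 7),  |v_rel|² = 74;  v_rel·d = (5)·(3) + (7)·(-5) = -20
74·t² + 40·t + 9 = 0  ⇒  m = (-20)² − 74·9 = -266
m = -266 < 0,  v_rel·d = -20 < 0  ⇒  outside

inside=no margin=-266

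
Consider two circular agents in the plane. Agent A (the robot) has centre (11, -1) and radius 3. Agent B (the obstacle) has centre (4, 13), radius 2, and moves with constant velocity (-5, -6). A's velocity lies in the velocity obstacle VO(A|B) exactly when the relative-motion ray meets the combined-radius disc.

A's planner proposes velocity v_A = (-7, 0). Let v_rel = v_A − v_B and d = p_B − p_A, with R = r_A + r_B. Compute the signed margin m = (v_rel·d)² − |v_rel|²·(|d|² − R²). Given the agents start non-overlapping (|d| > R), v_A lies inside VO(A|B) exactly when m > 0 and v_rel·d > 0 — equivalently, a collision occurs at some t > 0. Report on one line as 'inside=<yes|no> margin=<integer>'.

d = (-7, 14),  |d|² = 245;  R = 3+2 = 5,  c = 245−5² = 220
v_rel = (-2, 6),  |v_rel|² = 40;  v_rel·d = (-2)·(-7) + (6)·(14) = 98
40·t² − 196·t + 220 = 0  ⇒  m = 98² − 40·220 = 804
m = 804 > 0,  v_rel·d = 98 > 0  ⇒  inside

inside=yes margin=804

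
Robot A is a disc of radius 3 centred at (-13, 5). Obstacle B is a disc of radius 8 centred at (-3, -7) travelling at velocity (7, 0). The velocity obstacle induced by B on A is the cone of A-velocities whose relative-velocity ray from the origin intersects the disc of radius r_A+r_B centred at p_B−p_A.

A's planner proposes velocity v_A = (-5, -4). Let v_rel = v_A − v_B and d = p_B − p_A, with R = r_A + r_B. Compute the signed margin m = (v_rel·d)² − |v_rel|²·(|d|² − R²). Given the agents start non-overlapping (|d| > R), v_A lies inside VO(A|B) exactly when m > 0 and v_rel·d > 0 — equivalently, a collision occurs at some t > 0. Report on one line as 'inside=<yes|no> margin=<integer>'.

d = (10, -12),  |d|² = 244;  R = 3+8 = 11,  c = 244−11² = 123
v_rel = (-12, -4),  |v_rel|² = 160;  v_rel·d = (-12)·(10) + (-4)·(-12) = -72
160·t² + 144·t + 123 = 0  ⇒  m = (-72)² − 160·123 = -14496
m = -14496 < 0,  v_rel·d = -72 < 0  ⇒  outside

inside=no margin=-14496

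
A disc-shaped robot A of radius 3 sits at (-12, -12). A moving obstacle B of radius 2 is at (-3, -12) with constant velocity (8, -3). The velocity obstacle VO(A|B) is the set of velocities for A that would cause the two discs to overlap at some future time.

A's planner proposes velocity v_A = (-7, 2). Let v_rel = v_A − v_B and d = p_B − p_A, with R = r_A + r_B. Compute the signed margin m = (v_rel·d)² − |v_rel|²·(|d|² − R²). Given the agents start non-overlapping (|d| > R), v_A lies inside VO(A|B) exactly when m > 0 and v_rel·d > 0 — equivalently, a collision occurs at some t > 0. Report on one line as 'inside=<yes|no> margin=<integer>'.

d = (9, 0),  |d|² = 81;  R = 3+2 = 5,  c = 81−5² = 56
v_rel = (-15, 5),  |v_rel|² = 250;  v_rel·d = (-15)·(9) + (5)·(0) = -135
250·t² + 270·t + 56 = 0  ⇒  m = (-135)² − 250·56 = 4225
m = 4225 > 0,  v_rel·d = -135 < 0  ⇒  outside

inside=no margin=4225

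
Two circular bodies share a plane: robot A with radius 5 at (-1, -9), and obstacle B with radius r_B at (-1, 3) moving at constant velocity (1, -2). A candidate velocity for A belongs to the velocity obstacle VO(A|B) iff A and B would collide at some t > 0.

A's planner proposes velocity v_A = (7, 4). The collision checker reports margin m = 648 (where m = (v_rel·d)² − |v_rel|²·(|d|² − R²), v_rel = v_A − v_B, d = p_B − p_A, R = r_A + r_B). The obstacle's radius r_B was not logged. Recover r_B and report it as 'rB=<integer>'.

m = 648
d = (0, 12);  v_rel = (6, 6),  |v_rel|² = 72
v_rel×d = (6)·(12) − (6)·(0) = 72
since m = R²·72 − 72²:  R² = (5184 + 648) / 72 = 81
R = √81 = 9  ⇒  r_B = 9 − 5 = 4

rB=4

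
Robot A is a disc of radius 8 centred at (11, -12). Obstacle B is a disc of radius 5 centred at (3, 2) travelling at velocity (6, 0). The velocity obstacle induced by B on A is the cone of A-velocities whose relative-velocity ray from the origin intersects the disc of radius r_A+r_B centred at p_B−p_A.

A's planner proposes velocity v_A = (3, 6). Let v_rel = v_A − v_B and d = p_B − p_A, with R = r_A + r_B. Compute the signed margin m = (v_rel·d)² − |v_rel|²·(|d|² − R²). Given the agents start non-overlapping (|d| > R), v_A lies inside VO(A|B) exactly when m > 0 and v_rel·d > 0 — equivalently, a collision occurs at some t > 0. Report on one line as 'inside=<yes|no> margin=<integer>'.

d = (-8, 14),  |d|² = 260;  R = 8+5 = 13,  c = 260−13² = 91
v_rel = (-3, 6),  |v_rel|² = 45;  v_rel·d = (-3)·(-8) + (6)·(14) = 108
45·t² − 216·t + 91 = 0  ⇒  m = 108² − 45·91 = 7569
m = 7569 > 0,  v_rel·d = 108 > 0  ⇒  inside

inside=yes margin=7569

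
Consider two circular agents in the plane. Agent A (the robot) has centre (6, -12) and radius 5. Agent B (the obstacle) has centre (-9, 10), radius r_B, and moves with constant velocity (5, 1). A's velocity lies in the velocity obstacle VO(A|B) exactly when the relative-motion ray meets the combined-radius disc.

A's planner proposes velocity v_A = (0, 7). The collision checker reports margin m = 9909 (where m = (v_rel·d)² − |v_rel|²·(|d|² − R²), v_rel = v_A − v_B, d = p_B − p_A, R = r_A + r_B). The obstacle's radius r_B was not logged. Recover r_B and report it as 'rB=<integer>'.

m = 9909
d = (-15, 22);  v_rel = (-5, 6),  |v_rel|² = 61
v_rel×d = (-5)·(22) − (6)·(-15) = -20
since m = R²·61 − (-20)²:  R² = (400 + 9909) / 61 = 169
R = √169 = 13  ⇒  r_B = 13 − 5 = 8

rB=8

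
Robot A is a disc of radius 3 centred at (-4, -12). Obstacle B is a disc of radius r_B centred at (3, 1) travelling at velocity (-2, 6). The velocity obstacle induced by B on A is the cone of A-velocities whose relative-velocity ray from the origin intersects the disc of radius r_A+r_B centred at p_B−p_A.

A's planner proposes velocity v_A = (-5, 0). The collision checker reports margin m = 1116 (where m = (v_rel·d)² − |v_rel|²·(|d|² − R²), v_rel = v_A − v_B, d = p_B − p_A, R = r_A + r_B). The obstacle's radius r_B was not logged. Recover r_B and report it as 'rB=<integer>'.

m = 1116
d = (7, 13);  v_rel = (-3, -6),  |v_rel|² = 45
v_rel×d = (-3)·(13) − (-6)·(7) = 3
since m = R²·45 − 3²:  R² = (9 + 1116) / 45 = 25
R = √25 = 5  ⇒  r_B = 5 − 3 = 2

rB=2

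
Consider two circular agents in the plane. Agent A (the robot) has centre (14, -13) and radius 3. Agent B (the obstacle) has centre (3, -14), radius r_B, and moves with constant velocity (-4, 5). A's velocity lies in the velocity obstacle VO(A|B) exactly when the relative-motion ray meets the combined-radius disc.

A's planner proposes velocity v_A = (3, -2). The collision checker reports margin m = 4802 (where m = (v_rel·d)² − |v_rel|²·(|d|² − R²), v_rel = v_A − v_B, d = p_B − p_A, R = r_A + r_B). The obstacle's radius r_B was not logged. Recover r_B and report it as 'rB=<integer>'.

m = 4802
d = (-11, -1);  v_rel = (7, -7),  |v_rel|² = 98
v_rel×d = (7)·(-1) − (-7)·(-11) = -84
since m = R²·98 − (-84)²:  R² = (7056 + 4802) / 98 = 121
R = √121 = 11  ⇒  r_B = 11 − 3 = 8

rB=8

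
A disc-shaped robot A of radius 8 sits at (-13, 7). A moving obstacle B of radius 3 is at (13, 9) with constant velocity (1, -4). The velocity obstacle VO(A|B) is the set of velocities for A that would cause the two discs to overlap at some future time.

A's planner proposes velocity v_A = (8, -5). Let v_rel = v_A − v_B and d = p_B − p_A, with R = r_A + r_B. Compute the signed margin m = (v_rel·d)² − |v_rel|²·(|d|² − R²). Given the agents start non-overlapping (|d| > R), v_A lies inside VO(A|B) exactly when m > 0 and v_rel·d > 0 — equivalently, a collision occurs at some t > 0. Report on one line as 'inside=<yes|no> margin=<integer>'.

d = (26, 2),  |d|² = 680;  R = 8+3 = 11,  c = 680−11² = 559
v_rel = (7, -1),  |v_rel|² = 50;  v_rel·d = (7)·(26) + (-1)·(2) = 180
50·t² − 360·t + 559 = 0  ⇒  m = 180² − 50·559 = 4450
m = 4450 > 0,  v_rel·d = 180 > 0  ⇒  inside

inside=yes margin=4450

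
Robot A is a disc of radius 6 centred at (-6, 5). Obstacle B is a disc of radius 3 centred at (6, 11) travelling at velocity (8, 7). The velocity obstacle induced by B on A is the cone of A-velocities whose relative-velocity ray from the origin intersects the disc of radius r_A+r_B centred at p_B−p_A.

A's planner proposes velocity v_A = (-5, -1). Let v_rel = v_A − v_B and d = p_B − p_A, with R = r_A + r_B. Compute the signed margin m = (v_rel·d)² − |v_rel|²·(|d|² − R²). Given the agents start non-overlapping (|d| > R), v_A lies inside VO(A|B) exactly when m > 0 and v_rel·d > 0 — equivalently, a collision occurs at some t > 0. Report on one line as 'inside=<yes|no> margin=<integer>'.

d = (12, 6),  |d|² = 180;  R = 6+3 = 9,  c = 180−9² = 99
v_rel = (-13, -8),  |v_rel|² = 233;  v_rel·d = (-13)·(12) + (-8)·(6) = -204
233·t² + 408·t + 99 = 0  ⇒  m = (-204)² − 233·99 = 18549
m = 18549 > 0,  v_rel·d = -204 < 0  ⇒  outside

inside=no margin=18549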